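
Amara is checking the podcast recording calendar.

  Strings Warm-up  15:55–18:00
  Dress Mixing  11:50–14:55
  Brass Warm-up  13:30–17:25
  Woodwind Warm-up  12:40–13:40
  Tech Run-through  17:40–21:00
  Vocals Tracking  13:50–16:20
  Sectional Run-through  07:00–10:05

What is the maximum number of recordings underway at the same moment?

3

Sort all start/end points and keep a running count:
07:00 start Sectional Run-through → 1
10:05 end Sectional Run-through → 0
11:50 start Dress Mixing → 1
12:40 start Woodwind Warm-up → 2
13:30 start Brass Warm-up → 3
13:40 end Woodwind Warm-up → 2
13:50 start Vocals Tracking → 3
14:55 end Dress Mixing → 2
15:55 start Strings Warm-up → 3
16:20 end Vocals Tracking → 2
17:25 end Brass Warm-up → 1
17:40 start Tech Run-through → 2
18:00 end Strings Warm-up → 1
21:00 end Tech Run-through → 0
Peak is 3, at 13:30 (Brass Warm-up, Dress Mixing, Woodwind Warm-up).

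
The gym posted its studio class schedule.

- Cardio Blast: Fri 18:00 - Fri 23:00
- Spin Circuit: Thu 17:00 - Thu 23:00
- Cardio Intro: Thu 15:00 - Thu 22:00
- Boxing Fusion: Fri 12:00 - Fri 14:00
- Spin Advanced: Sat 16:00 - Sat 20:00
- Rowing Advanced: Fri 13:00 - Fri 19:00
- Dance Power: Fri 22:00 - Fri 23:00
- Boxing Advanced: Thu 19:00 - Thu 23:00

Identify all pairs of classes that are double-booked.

Two intervals overlap when each starts before the other ends.
Sorted by start: Cardio Intro, Spin Circuit, Boxing Advanced, Boxing Fusion, Rowing Advanced, Cardio Blast, Dance Power, Spin Advanced.
Spin Circuit starts before Cardio Intro ends → Cardio Intro and Spin Circuit overlap.
Boxing Advanced starts before Cardio Intro ends → Cardio Intro and Boxing Advanced overlap.
Boxing Fusion starts after Cardio Intro ends, so Cardio Intro has no further overlaps.
Boxing Advanced starts before Spin Circuit ends → Spin Circuit and Boxing Advanced overlap.
Boxing Fusion starts after Spin Circuit ends, so Spin Circuit has no further overlaps.
Boxing Fusion starts after Boxing Advanced ends, so Boxing Advanced has no further overlaps.
Rowing Advanced starts before Boxing Fusion ends → Boxing Fusion and Rowing Advanced overlap.
Cardio Blast starts after Boxing Fusion ends, so Boxing Fusion has no further overlaps.
Cardio Blast starts before Rowing Advanced ends → Rowing Advanced and Cardio Blast overlap.
Dance Power starts after Rowing Advanced ends, so Rowing Advanced has no further overlaps.
Dance Power starts before Cardio Blast ends → Cardio Blast and Dance Power overlap.
Spin Advanced starts after Cardio Blast ends.
Spin Advanced starts after Dance Power ends.

Boxing Advanced & Cardio Intro, Boxing Advanced & Spin Circuit, Boxing Fusion & Rowing Advanced, Cardio Blast & Dance Power, Cardio Blast & Rowing Advanced, Cardio Intro & Spin Circuit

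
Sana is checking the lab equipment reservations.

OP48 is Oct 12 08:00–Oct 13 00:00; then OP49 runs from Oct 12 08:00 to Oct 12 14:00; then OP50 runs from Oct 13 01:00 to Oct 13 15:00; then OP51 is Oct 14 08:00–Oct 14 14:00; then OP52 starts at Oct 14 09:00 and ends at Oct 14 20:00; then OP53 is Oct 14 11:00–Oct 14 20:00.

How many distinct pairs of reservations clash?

Sorted by start: OP48, OP49, OP50, OP51, OP52, OP53.
OP49 starts before OP48 ends → OP48 and OP49 overlap.
OP50 starts after OP48 ends — done with OP48.
OP50 starts after OP49 ends — done with OP49.
OP51 starts after OP50 ends — done with OP50.
OP52 starts before OP51 ends → OP51 and OP52 overlap.
OP53 starts before OP51 ends → OP51 and OP53 overlap.
OP53 starts before OP52 ends → OP52 and OP53 overlap.
Overlapping pairs: OP48 & OP49, OP51 & OP52, OP51 & OP53, OP52 & OP53 — 4 in total.

4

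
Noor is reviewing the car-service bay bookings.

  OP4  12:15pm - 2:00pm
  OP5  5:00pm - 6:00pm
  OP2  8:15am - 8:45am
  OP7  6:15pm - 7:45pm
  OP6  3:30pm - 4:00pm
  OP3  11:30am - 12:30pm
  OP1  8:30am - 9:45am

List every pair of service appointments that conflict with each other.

OP1 & OP2, OP3 & OP4

Sorted by start: OP2, OP1, OP3, OP4, OP6, OP5, OP7.
OP1 starts before OP2 ends → OP2 and OP1 overlap.
OP3 starts after OP2 ends; OP2 is clear from here.
OP3 starts after OP1 ends; OP1 is clear from here.
OP4 starts before OP3 ends → OP3 and OP4 overlap.
OP6 starts after OP3 ends; OP3 is clear from here.
OP6 starts after OP4 ends; OP4 is clear from here.
OP5 starts after OP6 ends; OP6 is clear from here.
OP7 starts after OP5 ends.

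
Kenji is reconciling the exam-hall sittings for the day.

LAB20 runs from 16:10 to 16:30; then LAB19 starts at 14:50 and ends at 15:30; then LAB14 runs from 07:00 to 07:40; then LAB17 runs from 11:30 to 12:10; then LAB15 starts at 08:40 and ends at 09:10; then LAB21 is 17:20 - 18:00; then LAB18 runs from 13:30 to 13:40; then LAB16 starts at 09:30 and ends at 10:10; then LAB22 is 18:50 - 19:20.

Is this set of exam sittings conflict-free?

Sorted by start: LAB14, LAB15, LAB16, LAB17, LAB18, LAB19, LAB20, LAB21, LAB22.
LAB15 starts after LAB14 ends; LAB14 is clear from here.
LAB16 starts after LAB15 ends; LAB15 is clear from here.
LAB17 starts after LAB16 ends; LAB16 is clear from here.
LAB18 starts after LAB17 ends; LAB17 is clear from here.
LAB19 starts after LAB18 ends; LAB18 is clear from here.
LAB20 starts after LAB19 ends; LAB19 is clear from here.
LAB21 starts after LAB20 ends; LAB20 is clear from here.
LAB22 starts after LAB21 ends.
Every pair is clear; the schedule has no overlaps.

Yes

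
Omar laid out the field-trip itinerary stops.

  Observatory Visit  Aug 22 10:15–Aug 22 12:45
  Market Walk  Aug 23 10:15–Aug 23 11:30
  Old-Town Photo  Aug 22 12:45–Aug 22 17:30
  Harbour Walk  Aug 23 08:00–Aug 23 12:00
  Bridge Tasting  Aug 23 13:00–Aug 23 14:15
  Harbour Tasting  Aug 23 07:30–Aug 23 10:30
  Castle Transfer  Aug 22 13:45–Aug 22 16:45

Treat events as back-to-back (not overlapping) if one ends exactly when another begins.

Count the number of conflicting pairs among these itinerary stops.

4

Two intervals overlap when each starts before the other ends.
Sorted by start: Observatory Visit, Old-Town Photo, Castle Transfer, Harbour Tasting, Harbour Walk, Market Walk, Bridge Tasting.
Old-Town Photo starts exactly when Observatory Visit ends (back-to-back, no overlap), so Observatory Visit has no further overlaps.
Castle Transfer starts before Old-Town Photo ends → Old-Town Photo and Castle Transfer overlap.
Harbour Tasting starts after Old-Town Photo ends, so Old-Town Photo has no further overlaps.
Harbour Tasting starts after Castle Transfer ends, so Castle Transfer has no further overlaps.
Harbour Walk starts before Harbour Tasting ends → Harbour Tasting and Harbour Walk overlap.
Market Walk starts before Harbour Tasting ends → Harbour Tasting and Market Walk overlap.
Bridge Tasting starts after Harbour Tasting ends.
Market Walk starts before Harbour Walk ends → Harbour Walk and Market Walk overlap.
Bridge Tasting starts after Harbour Walk ends.
Bridge Tasting starts after Market Walk ends.
Overlapping pairs: Castle Transfer & Old-Town Photo, Harbour Tasting & Harbour Walk, Harbour Tasting & Market Walk, Harbour Walk & Market Walk — 4 in total.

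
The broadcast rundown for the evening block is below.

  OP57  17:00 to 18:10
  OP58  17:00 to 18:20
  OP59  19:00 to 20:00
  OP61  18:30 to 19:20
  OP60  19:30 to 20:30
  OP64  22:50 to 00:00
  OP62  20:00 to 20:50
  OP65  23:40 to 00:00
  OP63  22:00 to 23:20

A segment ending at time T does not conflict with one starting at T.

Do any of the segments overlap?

Yes

Sorted by start: OP57, OP58, OP61, OP59, OP60, OP62, OP63, OP64, OP65.
OP58 starts before OP57 ends → OP57 and OP58 overlap.
That's a conflict, so the schedule is not conflict-free.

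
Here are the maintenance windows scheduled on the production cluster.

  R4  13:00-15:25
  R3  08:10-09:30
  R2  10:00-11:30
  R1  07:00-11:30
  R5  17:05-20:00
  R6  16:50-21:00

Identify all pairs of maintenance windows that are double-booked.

Check each pair: they overlap iff neither finishes before the other starts.
Sorted by start: R1, R3, R2, R4, R6, R5.
R3 starts before R1 ends → R1 and R3 overlap.
R2 starts before R1 ends → R1 and R2 overlap.
R4 starts after R1 ends, so R1 has no further overlaps.
R2 starts after R3 ends, so R3 has no further overlaps.
R4 starts after R2 ends, so R2 has no further overlaps.
R6 starts after R4 ends, so R4 has no further overlaps.
R5 starts before R6 ends → R6 and R5 overlap.

R1 & R2, R1 & R3, R5 & R6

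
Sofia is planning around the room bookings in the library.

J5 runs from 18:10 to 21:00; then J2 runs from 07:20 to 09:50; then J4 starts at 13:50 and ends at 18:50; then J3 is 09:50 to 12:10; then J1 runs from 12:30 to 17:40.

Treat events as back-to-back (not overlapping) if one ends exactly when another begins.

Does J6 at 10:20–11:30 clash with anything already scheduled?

J2: ends 09:50 at or before J6 starts 10:20 → clear.
J3: starts 09:50 before J6 ends 11:30, and ends 12:10 after J6 starts 10:20 → overlap.
J1: starts 12:30 at or after J6 ends 11:30 → clear.
J4: starts 13:50 at or after J6 ends 11:30 → clear.
J5: starts 18:10 at or after J6 ends 11:30 → clear.
J6 overlaps J3.

Yes — it overlaps J3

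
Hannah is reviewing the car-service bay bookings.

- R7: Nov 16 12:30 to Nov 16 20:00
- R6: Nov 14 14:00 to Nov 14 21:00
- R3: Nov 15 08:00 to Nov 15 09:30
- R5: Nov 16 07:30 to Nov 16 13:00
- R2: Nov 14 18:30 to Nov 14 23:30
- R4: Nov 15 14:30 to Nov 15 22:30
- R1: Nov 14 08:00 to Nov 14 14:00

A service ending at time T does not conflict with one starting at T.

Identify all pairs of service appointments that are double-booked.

R2 & R6, R5 & R7

Sorted by start: R1, R6, R2, R3, R4, R5, R7.
R6 starts exactly when R1 ends (back-to-back, no overlap); R1 is clear from here.
R2 starts before R6 ends → R6 and R2 overlap.
R3 starts after R6 ends; R6 is clear from here.
R3 starts after R2 ends; R2 is clear from here.
R4 starts after R3 ends; R3 is clear from here.
R5 starts after R4 ends; R4 is clear from here.
R7 starts before R5 ends → R5 and R7 overlap.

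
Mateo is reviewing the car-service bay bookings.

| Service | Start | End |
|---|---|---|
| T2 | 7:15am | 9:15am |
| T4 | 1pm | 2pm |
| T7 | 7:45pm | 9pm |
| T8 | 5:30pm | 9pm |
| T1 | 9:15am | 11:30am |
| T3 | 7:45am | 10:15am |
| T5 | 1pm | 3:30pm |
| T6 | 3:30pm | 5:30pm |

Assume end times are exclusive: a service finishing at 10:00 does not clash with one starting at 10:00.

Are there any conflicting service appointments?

Two intervals overlap when each starts before the other ends.
Sorted by start: T2, T3, T1, T4, T5, T6, T8, T7.
T3 starts before T2 ends → T2 and T3 overlap.
That's a conflict, so the schedule is not conflict-free.

Yes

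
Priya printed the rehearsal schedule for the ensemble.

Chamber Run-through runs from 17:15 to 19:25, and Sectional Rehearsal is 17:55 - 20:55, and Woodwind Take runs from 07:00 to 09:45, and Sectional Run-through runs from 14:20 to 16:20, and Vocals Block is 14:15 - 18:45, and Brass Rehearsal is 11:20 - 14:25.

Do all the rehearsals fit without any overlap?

No

Check each pair: they overlap iff neither finishes before the other starts.
Sorted by start: Woodwind Take, Brass Rehearsal, Vocals Block, Sectional Run-through, Chamber Run-through, Sectional Rehearsal.
Brass Rehearsal starts after Woodwind Take ends; Woodwind Take is clear from here.
Vocals Block starts before Brass Rehearsal ends → Brass Rehearsal and Vocals Block overlap.
That's a conflict, so the schedule is not conflict-free.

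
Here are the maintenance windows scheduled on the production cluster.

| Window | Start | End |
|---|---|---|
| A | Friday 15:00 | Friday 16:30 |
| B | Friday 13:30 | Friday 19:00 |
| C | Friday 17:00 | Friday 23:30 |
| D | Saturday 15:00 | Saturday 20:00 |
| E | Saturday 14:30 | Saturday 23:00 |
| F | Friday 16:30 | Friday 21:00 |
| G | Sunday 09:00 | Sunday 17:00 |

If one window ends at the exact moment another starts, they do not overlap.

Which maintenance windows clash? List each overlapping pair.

A & B, B & C, B & F, C & F, D & E

Sorted by start: B, A, F, C, E, D, G.
A starts before B ends → B and A overlap.
F starts before B ends → B and F overlap.
C starts before B ends → B and C overlap.
E starts after B ends — done with B.
F starts exactly when A ends (back-to-back, no overlap) — done with A.
C starts before F ends → F and C overlap.
E starts after F ends — done with F.
E starts after C ends — done with C.
D starts before E ends → E and D overlap.
G starts after E ends.
G starts after D ends.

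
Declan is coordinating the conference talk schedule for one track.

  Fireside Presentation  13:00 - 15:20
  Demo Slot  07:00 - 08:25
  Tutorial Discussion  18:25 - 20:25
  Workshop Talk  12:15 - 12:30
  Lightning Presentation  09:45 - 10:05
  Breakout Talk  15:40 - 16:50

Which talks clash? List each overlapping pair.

no conflicts

Two intervals overlap when each starts before the other ends.
Sorted by start: Demo Slot, Lightning Presentation, Workshop Talk, Fireside Presentation, Breakout Talk, Tutorial Discussion.
Lightning Presentation starts after Demo Slot ends — done with Demo Slot.
Workshop Talk starts after Lightning Presentation ends — done with Lightning Presentation.
Fireside Presentation starts after Workshop Talk ends — done with Workshop Talk.
Breakout Talk starts after Fireside Presentation ends — done with Fireside Presentation.
Tutorial Discussion starts after Breakout Talk ends.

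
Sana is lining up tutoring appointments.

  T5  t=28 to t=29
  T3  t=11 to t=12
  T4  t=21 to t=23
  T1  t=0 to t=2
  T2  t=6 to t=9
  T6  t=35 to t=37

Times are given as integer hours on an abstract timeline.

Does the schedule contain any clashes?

No

Sorted by start: T1, T2, T3, T4, T5, T6.
T2 starts after T1 ends, so T1 has no further overlaps.
T3 starts after T2 ends, so T2 has no further overlaps.
T4 starts after T3 ends, so T3 has no further overlaps.
T5 starts after T4 ends, so T4 has no further overlaps.
T6 starts after T5 ends.
Every pair is clear; the schedule has no overlaps.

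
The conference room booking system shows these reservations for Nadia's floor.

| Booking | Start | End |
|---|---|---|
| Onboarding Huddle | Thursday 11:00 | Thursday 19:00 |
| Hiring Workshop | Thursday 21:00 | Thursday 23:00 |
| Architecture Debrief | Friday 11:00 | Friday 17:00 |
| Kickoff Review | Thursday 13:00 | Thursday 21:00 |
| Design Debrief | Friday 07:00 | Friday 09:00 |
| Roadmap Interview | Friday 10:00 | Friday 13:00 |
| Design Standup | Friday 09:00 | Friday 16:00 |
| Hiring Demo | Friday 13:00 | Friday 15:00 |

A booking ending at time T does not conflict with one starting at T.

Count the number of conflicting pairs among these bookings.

Two intervals overlap when each starts before the other ends.
Sorted by start: Onboarding Huddle, Kickoff Review, Hiring Workshop, Design Debrief, Design Standup, Roadmap Interview, Architecture Debrief, Hiring Demo.
Kickoff Review starts before Onboarding Huddle ends → Onboarding Huddle and Kickoff Review overlap.
Hiring Workshop starts after Onboarding Huddle ends, so Onboarding Huddle has no further overlaps.
Hiring Workshop starts exactly when Kickoff Review ends (back-to-back, no overlap), so Kickoff Review has no further overlaps.
Design Debrief starts after Hiring Workshop ends, so Hiring Workshop has no further overlaps.
Design Standup starts exactly when Design Debrief ends (back-to-back, no overlap), so Design Debrief has no further overlaps.
Roadmap Interview starts before Design Standup ends → Design Standup and Roadmap Interview overlap.
Architecture Debrief starts before Design Standup ends → Design Standup and Architecture Debrief overlap.
Hiring Demo starts before Design Standup ends → Design Standup and Hiring Demo overlap.
Architecture Debrief starts before Roadmap Interview ends → Roadmap Interview and Architecture Debrief overlap.
Hiring Demo starts exactly when Roadmap Interview ends (back-to-back, no overlap).
Hiring Demo starts before Architecture Debrief ends → Architecture Debrief and Hiring Demo overlap.
Overlapping pairs: Architecture Debrief & Design Standup, Architecture Debrief & Hiring Demo, Architecture Debrief & Roadmap Interview, Design Standup & Hiring Demo, Design Standup & Roadmap Interview, Kickoff Review & Onboarding Huddle — 6 in total.

6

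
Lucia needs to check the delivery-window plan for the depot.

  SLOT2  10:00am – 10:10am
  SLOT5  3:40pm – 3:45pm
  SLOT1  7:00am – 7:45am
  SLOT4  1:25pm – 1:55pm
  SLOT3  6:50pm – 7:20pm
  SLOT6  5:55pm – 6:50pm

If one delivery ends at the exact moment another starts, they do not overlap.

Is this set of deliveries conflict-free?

Sorted by start: SLOT1, SLOT2, SLOT4, SLOT5, SLOT6, SLOT3.
SLOT2 starts after SLOT1 ends; SLOT1 is clear from here.
SLOT4 starts after SLOT2 ends; SLOT2 is clear from here.
SLOT5 starts after SLOT4 ends; SLOT4 is clear from here.
SLOT6 starts after SLOT5 ends; SLOT5 is clear from here.
SLOT3 starts exactly when SLOT6 ends (back-to-back, no overlap).
Every pair is clear; the schedule has no overlaps.

Yes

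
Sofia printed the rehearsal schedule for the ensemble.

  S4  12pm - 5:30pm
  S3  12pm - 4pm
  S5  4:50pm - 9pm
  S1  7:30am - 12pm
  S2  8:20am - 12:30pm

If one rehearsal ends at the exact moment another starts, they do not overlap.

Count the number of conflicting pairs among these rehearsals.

Sorted by start: S1, S2, S3, S4, S5.
S2 starts before S1 ends → S1 and S2 overlap.
S3 starts exactly when S1 ends (back-to-back, no overlap); S1 is clear from here.
S3 starts before S2 ends → S2 and S3 overlap.
S4 starts before S2 ends → S2 and S4 overlap.
S5 starts after S2 ends.
S4 starts before S3 ends → S3 and S4 overlap.
S5 starts after S3 ends.
S5 starts before S4 ends → S4 and S5 overlap.
Overlapping pairs: S1 & S2, S2 & S3, S2 & S4, S3 & S4, S4 & S5 — 5 in total.

5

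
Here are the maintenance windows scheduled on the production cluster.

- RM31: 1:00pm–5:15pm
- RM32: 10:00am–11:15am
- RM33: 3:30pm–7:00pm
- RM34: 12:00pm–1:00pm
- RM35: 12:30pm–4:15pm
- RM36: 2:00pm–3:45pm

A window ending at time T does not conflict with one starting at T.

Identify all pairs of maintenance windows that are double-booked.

Two intervals overlap when each starts before the other ends.
Sorted by start: RM32, RM34, RM35, RM31, RM36, RM33.
RM34 starts after RM32 ends — done with RM32.
RM35 starts before RM34 ends → RM34 and RM35 overlap.
RM31 starts exactly when RM34 ends (back-to-back, no overlap) — done with RM34.
RM31 starts before RM35 ends → RM35 and RM31 overlap.
RM36 starts before RM35 ends → RM35 and RM36 overlap.
RM33 starts before RM35 ends → RM35 and RM33 overlap.
RM36 starts before RM31 ends → RM31 and RM36 overlap.
RM33 starts before RM31 ends → RM31 and RM33 overlap.
RM33 starts before RM36 ends → RM36 and RM33 overlap.

RM31 & RM33, RM31 & RM35, RM31 & RM36, RM33 & RM35, RM33 & RM36, RM34 & RM35, RM35 & RM36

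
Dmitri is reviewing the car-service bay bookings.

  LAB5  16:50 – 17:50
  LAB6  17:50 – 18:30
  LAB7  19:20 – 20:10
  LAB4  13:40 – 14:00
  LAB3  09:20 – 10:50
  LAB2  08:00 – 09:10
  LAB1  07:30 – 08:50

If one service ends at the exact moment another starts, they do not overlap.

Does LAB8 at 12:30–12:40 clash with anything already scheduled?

No — it doesn't clash with anything

LAB1: ends 08:50 at or before LAB8 starts 12:30 → clear.
LAB2: ends 09:10 at or before LAB8 starts 12:30 → clear.
LAB3: ends 10:50 at or before LAB8 starts 12:30 → clear.
LAB4: starts 13:40 at or after LAB8 ends 12:40 → clear.
LAB5: starts 16:50 at or after LAB8 ends 12:40 → clear.
LAB6: starts 17:50 at or after LAB8 ends 12:40 → clear.
LAB7: starts 19:20 at or after LAB8 ends 12:40 → clear.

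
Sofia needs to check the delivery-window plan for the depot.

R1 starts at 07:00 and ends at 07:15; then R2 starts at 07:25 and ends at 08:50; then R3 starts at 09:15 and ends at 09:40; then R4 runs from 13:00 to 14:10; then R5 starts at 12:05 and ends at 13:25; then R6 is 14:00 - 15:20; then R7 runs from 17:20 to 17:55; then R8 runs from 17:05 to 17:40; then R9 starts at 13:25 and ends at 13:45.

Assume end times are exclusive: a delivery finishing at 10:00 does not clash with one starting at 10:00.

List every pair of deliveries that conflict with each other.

R4 & R5, R4 & R6, R4 & R9, R7 & R8

Sorted by start: R1, R2, R3, R5, R4, R9, R6, R8, R7.
R2 starts after R1 ends, so R1 has no further overlaps.
R3 starts after R2 ends, so R2 has no further overlaps.
R5 starts after R3 ends, so R3 has no further overlaps.
R4 starts before R5 ends → R5 and R4 overlap.
R9 starts exactly when R5 ends (back-to-back, no overlap), so R5 has no further overlaps.
R9 starts before R4 ends → R4 and R9 overlap.
R6 starts before R4 ends → R4 and R6 overlap.
R8 starts after R4 ends, so R4 has no further overlaps.
R6 starts after R9 ends, so R9 has no further overlaps.
R8 starts after R6 ends, so R6 has no further overlaps.
R7 starts before R8 ends → R8 and R7 overlap.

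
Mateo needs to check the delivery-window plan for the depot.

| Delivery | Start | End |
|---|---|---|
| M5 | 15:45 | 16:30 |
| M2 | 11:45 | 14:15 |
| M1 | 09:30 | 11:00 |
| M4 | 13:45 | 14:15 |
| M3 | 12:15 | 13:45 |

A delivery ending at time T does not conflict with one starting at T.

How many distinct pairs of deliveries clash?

Two intervals overlap when each starts before the other ends.
Sorted by start: M1, M2, M3, M4, M5.
M2 starts after M1 ends, so nothing later overlaps M1 either.
M3 starts before M2 ends → M2 and M3 overlap.
M4 starts before M2 ends → M2 and M4 overlap.
M5 starts after M2 ends.
M4 starts exactly when M3 ends (back-to-back, no overlap), so nothing later overlaps M3 either.
M5 starts after M4 ends.
Overlapping pairs: M2 & M3, M2 & M4 — 2 in total.

2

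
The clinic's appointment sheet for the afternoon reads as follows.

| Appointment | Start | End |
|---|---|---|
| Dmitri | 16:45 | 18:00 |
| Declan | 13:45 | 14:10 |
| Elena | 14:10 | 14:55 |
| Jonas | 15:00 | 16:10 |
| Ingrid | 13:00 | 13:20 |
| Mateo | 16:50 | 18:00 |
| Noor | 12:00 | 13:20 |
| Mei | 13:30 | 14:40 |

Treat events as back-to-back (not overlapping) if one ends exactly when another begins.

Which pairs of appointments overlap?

Declan & Mei, Dmitri & Mateo, Elena & Mei, Ingrid & Noor

Two intervals overlap when each starts before the other ends.
Sorted by start: Noor, Ingrid, Mei, Declan, Elena, Jonas, Dmitri, Mateo.
Ingrid starts before Noor ends → Noor and Ingrid overlap.
Mei starts after Noor ends — done with Noor.
Mei starts after Ingrid ends — done with Ingrid.
Declan starts before Mei ends → Mei and Declan overlap.
Elena starts before Mei ends → Mei and Elena overlap.
Jonas starts after Mei ends — done with Mei.
Elena starts exactly when Declan ends (back-to-back, no overlap) — done with Declan.
Jonas starts after Elena ends — done with Elena.
Dmitri starts after Jonas ends — done with Jonas.
Mateo starts before Dmitri ends → Dmitri and Mateo overlap.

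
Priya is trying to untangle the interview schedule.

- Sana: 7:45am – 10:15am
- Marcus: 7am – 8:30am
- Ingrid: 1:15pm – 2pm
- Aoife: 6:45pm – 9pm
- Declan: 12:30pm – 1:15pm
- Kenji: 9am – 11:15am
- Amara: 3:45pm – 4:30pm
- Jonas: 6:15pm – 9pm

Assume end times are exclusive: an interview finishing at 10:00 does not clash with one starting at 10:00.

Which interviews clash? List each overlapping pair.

Sorted by start: Marcus, Sana, Kenji, Declan, Ingrid, Amara, Jonas, Aoife.
Sana starts before Marcus ends → Marcus and Sana overlap.
Kenji starts after Marcus ends — done with Marcus.
Kenji starts before Sana ends → Sana and Kenji overlap.
Declan starts after Sana ends — done with Sana.
Declan starts after Kenji ends — done with Kenji.
Ingrid starts exactly when Declan ends (back-to-back, no overlap) — done with Declan.
Amara starts after Ingrid ends — done with Ingrid.
Jonas starts after Amara ends — done with Amara.
Aoife starts before Jonas ends → Jonas and Aoife overlap.

Aoife & Jonas, Kenji & Sana, Marcus & Sana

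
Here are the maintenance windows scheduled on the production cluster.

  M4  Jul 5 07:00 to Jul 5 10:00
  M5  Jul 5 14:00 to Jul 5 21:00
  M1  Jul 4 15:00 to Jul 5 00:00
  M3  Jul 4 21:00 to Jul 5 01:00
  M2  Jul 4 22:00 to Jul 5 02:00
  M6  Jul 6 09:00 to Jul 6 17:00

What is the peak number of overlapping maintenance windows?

3

Walk through starts and ends in time order (an end at T is processed before a start at T):
Jul 4 15:00 start M1 → 1
Jul 4 21:00 start M3 → 2
Jul 4 22:00 start M2 → 3
Jul 5 00:00 end M1 → 2
Jul 5 01:00 end M3 → 1
Jul 5 02:00 end M2 → 0
Jul 5 07:00 start M4 → 1
Jul 5 10:00 end M4 → 0
Jul 5 14:00 start M5 → 1
Jul 5 21:00 end M5 → 0
Jul 6 09:00 start M6 → 1
Jul 6 17:00 end M6 → 0
Peak is 3, at Jul 4 22:00 (M1, M2, M3).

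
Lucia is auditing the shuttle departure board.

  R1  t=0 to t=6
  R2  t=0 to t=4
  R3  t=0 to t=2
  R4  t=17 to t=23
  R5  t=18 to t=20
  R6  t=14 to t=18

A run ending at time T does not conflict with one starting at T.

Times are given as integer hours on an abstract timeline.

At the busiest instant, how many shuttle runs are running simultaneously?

Sort all start/end points and keep a running count:
t=0 start R1 → 1
t=0 start R2 → 2
t=0 start R3 → 3
t=2 end R3 → 2
t=4 end R2 → 1
t=6 end R1 → 0
t=14 start R6 → 1
t=17 start R4 → 2
t=18 end R6 → 1
t=18 start R5 → 2
t=20 end R5 → 1
t=23 end R4 → 0
Peak is 3, at t=0 (R1, R2, R3).

3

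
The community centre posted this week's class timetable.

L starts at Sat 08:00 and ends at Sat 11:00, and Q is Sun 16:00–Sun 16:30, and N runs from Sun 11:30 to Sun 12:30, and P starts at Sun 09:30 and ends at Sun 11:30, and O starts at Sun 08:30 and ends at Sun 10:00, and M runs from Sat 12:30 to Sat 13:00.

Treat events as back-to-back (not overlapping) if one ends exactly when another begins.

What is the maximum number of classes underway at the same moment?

2

Sort all start/end points and keep a running count:
Sat 08:00 start L → 1
Sat 11:00 end L → 0
Sat 12:30 start M → 1
Sat 13:00 end M → 0
Sun 08:30 start O → 1
Sun 09:30 start P → 2
Sun 10:00 end O → 1
Sun 11:30 end P → 0
Sun 11:30 start N → 1
Sun 12:30 end N → 0
Sun 16:00 start Q → 1
Sun 16:30 end Q → 0
Peak is 2, at Sun 09:30 (O, P).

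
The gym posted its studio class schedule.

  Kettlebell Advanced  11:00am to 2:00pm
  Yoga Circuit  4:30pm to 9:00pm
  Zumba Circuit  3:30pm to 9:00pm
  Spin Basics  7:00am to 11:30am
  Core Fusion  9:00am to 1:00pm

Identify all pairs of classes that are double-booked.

Core Fusion & Kettlebell Advanced, Core Fusion & Spin Basics, Kettlebell Advanced & Spin Basics, Yoga Circuit & Zumba Circuit

Sorted by start: Spin Basics, Core Fusion, Kettlebell Advanced, Zumba Circuit, Yoga Circuit.
Core Fusion starts before Spin Basics ends → Spin Basics and Core Fusion overlap.
Kettlebell Advanced starts before Spin Basics ends → Spin Basics and Kettlebell Advanced overlap.
Zumba Circuit starts after Spin Basics ends, so nothing later overlaps Spin Basics either.
Kettlebell Advanced starts before Core Fusion ends → Core Fusion and Kettlebell Advanced overlap.
Zumba Circuit starts after Core Fusion ends, so nothing later overlaps Core Fusion either.
Zumba Circuit starts after Kettlebell Advanced ends, so nothing later overlaps Kettlebell Advanced either.
Yoga Circuit starts before Zumba Circuit ends → Zumba Circuit and Yoga Circuit overlap.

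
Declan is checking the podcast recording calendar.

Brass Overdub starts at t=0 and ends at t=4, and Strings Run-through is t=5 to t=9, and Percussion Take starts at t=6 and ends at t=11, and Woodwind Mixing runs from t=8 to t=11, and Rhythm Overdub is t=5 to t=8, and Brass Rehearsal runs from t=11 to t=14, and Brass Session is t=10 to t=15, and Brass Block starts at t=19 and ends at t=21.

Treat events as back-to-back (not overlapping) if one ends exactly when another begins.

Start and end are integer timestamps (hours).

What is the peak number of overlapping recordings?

3

Sort all start/end points and keep a running count:
t=0 start Brass Overdub → 1
t=4 end Brass Overdub → 0
t=5 start Rhythm Overdub → 1
t=5 start Strings Run-through → 2
t=6 start Percussion Take → 3
t=8 end Rhythm Overdub → 2
t=8 start Woodwind Mixing → 3
t=9 end Strings Run-through → 2
t=10 start Brass Session → 3
t=11 end Percussion Take → 2
t=11 end Woodwind Mixing → 1
t=11 start Brass Rehearsal → 2
t=14 end Brass Rehearsal → 1
t=15 end Brass Session → 0
t=19 start Brass Block → 1
t=21 end Brass Block → 0
Peak is 3, at t=6 (Percussion Take, Rhythm Overdub, Strings Run-through).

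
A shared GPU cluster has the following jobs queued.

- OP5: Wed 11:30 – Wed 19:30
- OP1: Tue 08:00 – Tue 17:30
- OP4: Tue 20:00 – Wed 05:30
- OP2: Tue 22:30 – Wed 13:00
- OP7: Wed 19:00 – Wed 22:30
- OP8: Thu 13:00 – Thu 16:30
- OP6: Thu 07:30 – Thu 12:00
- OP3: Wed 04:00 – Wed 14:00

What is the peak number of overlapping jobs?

Walk through starts and ends in time order (an end at T is processed before a start at T):
Tue 08:00 start OP1 → 1
Tue 17:30 end OP1 → 0
Tue 20:00 start OP4 → 1
Tue 22:30 start OP2 → 2
Wed 04:00 start OP3 → 3
Wed 05:30 end OP4 → 2
Wed 11:30 start OP5 → 3
Wed 13:00 end OP2 → 2
Wed 14:00 end OP3 → 1
Wed 19:00 start OP7 → 2
Wed 19:30 end OP5 → 1
Wed 22:30 end OP7 → 0
Thu 07:30 start OP6 → 1
Thu 12:00 end OP6 → 0
Thu 13:00 start OP8 → 1
Thu 16:30 end OP8 → 0
Peak is 3, at Wed 04:00 (OP2, OP3, OP4).

3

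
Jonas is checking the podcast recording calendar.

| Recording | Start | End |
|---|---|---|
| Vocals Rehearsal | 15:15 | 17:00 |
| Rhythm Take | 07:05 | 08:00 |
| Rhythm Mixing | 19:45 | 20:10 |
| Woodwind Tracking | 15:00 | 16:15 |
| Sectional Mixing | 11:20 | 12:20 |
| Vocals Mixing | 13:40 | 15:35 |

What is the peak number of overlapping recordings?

Walk through starts and ends in time order (an end at T is processed before a start at T):
07:05 start Rhythm Take → 1
08:00 end Rhythm Take → 0
11:20 start Sectional Mixing → 1
12:20 end Sectional Mixing → 0
13:40 start Vocals Mixing → 1
15:00 start Woodwind Tracking → 2
15:15 start Vocals Rehearsal → 3
15:35 end Vocals Mixing → 2
16:15 end Woodwind Tracking → 1
17:00 end Vocals Rehearsal → 0
19:45 start Rhythm Mixing → 1
20:10 end Rhythm Mixing → 0
Peak is 3, at 15:15 (Vocals Mixing, Vocals Rehearsal, Woodwind Tracking).

3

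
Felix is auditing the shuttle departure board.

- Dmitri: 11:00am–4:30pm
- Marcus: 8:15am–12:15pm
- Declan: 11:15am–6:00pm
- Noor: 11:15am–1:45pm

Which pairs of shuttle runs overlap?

Sorted by start: Marcus, Dmitri, Noor, Declan.
Dmitri starts before Marcus ends → Marcus and Dmitri overlap.
Noor starts before Marcus ends → Marcus and Noor overlap.
Declan starts before Marcus ends → Marcus and Declan overlap.
Noor starts before Dmitri ends → Dmitri and Noor overlap.
Declan starts before Dmitri ends → Dmitri and Declan overlap.
Declan starts before Noor ends → Noor and Declan overlap.

Declan & Dmitri, Declan & Marcus, Declan & Noor, Dmitri & Marcus, Dmitri & Noor, Marcus & Noor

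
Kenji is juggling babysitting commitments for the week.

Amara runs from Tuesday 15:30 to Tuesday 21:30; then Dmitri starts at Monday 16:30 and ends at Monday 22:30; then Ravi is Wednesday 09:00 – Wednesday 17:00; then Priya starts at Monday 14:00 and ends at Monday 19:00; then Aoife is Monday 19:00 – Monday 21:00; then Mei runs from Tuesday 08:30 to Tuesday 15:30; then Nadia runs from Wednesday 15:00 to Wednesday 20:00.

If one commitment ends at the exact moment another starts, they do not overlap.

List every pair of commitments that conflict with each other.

Check each pair: they overlap iff neither finishes before the other starts.
Sorted by start: Priya, Dmitri, Aoife, Mei, Amara, Ravi, Nadia.
Dmitri starts before Priya ends → Priya and Dmitri overlap.
Aoife starts exactly when Priya ends (back-to-back, no overlap) — done with Priya.
Aoife starts before Dmitri ends → Dmitri and Aoife overlap.
Mei starts after Dmitri ends — done with Dmitri.
Mei starts after Aoife ends — done with Aoife.
Amara starts exactly when Mei ends (back-to-back, no overlap) — done with Mei.
Ravi starts after Amara ends — done with Amara.
Nadia starts before Ravi ends → Ravi and Nadia overlap.

Aoife & Dmitri, Dmitri & Priya, Nadia & Ravi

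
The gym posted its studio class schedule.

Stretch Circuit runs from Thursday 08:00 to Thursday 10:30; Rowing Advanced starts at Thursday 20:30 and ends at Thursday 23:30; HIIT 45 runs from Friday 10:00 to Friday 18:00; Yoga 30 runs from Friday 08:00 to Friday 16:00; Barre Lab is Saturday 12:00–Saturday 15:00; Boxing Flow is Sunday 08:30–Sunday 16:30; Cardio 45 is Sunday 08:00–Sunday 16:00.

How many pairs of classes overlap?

Sorted by start: Stretch Circuit, Rowing Advanced, Yoga 30, HIIT 45, Barre Lab, Cardio 45, Boxing Flow.
Rowing Advanced starts after Stretch Circuit ends — done with Stretch Circuit.
Yoga 30 starts after Rowing Advanced ends — done with Rowing Advanced.
HIIT 45 starts before Yoga 30 ends → Yoga 30 and HIIT 45 overlap.
Barre Lab starts after Yoga 30 ends — done with Yoga 30.
Barre Lab starts after HIIT 45 ends — done with HIIT 45.
Cardio 45 starts after Barre Lab ends — done with Barre Lab.
Boxing Flow starts before Cardio 45 ends → Cardio 45 and Boxing Flow overlap.
Overlapping pairs: Boxing Flow & Cardio 45, HIIT 45 & Yoga 30 — 2 in total.

2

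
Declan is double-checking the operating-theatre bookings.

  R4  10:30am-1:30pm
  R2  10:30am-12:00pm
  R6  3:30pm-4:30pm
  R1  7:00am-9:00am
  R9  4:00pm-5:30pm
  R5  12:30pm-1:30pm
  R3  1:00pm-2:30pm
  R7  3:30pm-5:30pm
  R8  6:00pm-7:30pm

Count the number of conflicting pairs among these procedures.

7

Two intervals overlap when each starts before the other ends.
Sorted by start: R1, R2, R4, R5, R3, R6, R7, R9, R8.
R2 starts after R1 ends, so nothing later overlaps R1 either.
R4 starts before R2 ends → R2 and R4 overlap.
R5 starts after R2 ends, so nothing later overlaps R2 either.
R5 starts before R4 ends → R4 and R5 overlap.
R3 starts before R4 ends → R4 and R3 overlap.
R6 starts after R4 ends, so nothing later overlaps R4 either.
R3 starts before R5 ends → R5 and R3 overlap.
R6 starts after R5 ends, so nothing later overlaps R5 either.
R6 starts after R3 ends, so nothing later overlaps R3 either.
R7 starts before R6 ends → R6 and R7 overlap.
R9 starts before R6 ends → R6 and R9 overlap.
R8 starts after R6 ends.
R9 starts before R7 ends → R7 and R9 overlap.
R8 starts after R7 ends.
R8 starts after R9 ends.
Overlapping pairs: R2 & R4, R3 & R4, R3 & R5, R4 & R5, R6 & R7, R6 & R9, R7 & R9 — 7 in total.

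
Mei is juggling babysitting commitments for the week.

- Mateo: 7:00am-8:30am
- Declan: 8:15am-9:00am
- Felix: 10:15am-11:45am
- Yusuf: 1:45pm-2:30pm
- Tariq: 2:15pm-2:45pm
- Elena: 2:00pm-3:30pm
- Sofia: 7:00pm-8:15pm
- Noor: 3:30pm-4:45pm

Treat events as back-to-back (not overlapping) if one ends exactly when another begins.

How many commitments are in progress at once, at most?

3

Sort all start/end points and keep a running count:
7:00am start Mateo → 1
8:15am start Declan → 2
8:30am end Mateo → 1
9:00am end Declan → 0
10:15am start Felix → 1
11:45am end Felix → 0
1:45pm start Yusuf → 1
2:00pm start Elena → 2
2:15pm start Tariq → 3
2:30pm end Yusuf → 2
2:45pm end Tariq → 1
3:30pm end Elena → 0
3:30pm start Noor → 1
4:45pm end Noor → 0
7:00pm start Sofia → 1
8:15pm end Sofia → 0
Peak is 3, at 2:15pm (Elena, Tariq, Yusuf).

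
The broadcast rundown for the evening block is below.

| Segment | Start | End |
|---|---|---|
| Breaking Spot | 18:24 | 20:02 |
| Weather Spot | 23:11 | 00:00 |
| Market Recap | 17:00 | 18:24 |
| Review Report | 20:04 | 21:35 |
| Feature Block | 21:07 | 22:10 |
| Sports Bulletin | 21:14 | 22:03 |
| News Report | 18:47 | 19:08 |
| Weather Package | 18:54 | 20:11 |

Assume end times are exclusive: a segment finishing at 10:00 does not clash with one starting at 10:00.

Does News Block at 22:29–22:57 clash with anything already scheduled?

Market Recap: ends 18:24 at or before News Block starts 22:29 → clear.
Breaking Spot: ends 20:02 at or before News Block starts 22:29 → clear.
News Report: ends 19:08 at or before News Block starts 22:29 → clear.
Weather Package: ends 20:11 at or before News Block starts 22:29 → clear.
Review Report: ends 21:35 at or before News Block starts 22:29 → clear.
Feature Block: ends 22:10 at or before News Block starts 22:29 → clear.
Sports Bulletin: ends 22:03 at or before News Block starts 22:29 → clear.
Weather Spot: starts 23:11 at or after News Block ends 22:57 → clear.

No — it doesn't clash with anything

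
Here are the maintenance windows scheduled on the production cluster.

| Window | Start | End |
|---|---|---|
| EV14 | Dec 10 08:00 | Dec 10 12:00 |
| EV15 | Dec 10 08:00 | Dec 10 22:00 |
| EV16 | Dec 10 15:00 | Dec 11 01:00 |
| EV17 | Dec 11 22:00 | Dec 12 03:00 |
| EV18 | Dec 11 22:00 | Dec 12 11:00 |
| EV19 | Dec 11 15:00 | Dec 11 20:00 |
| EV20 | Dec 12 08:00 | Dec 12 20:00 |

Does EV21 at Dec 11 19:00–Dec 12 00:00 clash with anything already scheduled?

Yes — it overlaps EV17, EV18, EV19

EV14: ends Dec 10 12:00 at or before EV21 starts Dec 11 19:00 → clear.
EV15: ends Dec 10 22:00 at or before EV21 starts Dec 11 19:00 → clear.
EV16: ends Dec 11 01:00 at or before EV21 starts Dec 11 19:00 → clear.
EV19: starts Dec 11 15:00 before EV21 ends Dec 12 00:00, and ends Dec 11 20:00 after EV21 starts Dec 11 19:00 → overlap.
EV17: starts Dec 11 22:00 before EV21 ends Dec 12 00:00, and ends Dec 12 03:00 after EV21 starts Dec 11 19:00 → overlap.
EV18: starts Dec 11 22:00 before EV21 ends Dec 12 00:00, and ends Dec 12 11:00 after EV21 starts Dec 11 19:00 → overlap.
EV20: starts Dec 12 08:00 at or after EV21 ends Dec 12 00:00 → clear.
EV21 overlaps EV17, EV18, EV19.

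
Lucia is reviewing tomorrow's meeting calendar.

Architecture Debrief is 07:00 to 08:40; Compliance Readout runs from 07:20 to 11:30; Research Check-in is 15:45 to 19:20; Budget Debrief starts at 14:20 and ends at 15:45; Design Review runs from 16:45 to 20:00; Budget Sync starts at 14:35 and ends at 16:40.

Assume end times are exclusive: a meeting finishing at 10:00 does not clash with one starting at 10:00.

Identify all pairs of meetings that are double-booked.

Sorted by start: Architecture Debrief, Compliance Readout, Budget Debrief, Budget Sync, Research Check-in, Design Review.
Compliance Readout starts before Architecture Debrief ends → Architecture Debrief and Compliance Readout overlap.
Budget Debrief starts after Architecture Debrief ends; Architecture Debrief is clear from here.
Budget Debrief starts after Compliance Readout ends; Compliance Readout is clear from here.
Budget Sync starts before Budget Debrief ends → Budget Debrief and Budget Sync overlap.
Research Check-in starts exactly when Budget Debrief ends (back-to-back, no overlap); Budget Debrief is clear from here.
Research Check-in starts before Budget Sync ends → Budget Sync and Research Check-in overlap.
Design Review starts after Budget Sync ends.
Design Review starts before Research Check-in ends → Research Check-in and Design Review overlap.

Architecture Debrief & Compliance Readout, Budget Debrief & Budget Sync, Budget Sync & Research Check-in, Design Review & Research Check-in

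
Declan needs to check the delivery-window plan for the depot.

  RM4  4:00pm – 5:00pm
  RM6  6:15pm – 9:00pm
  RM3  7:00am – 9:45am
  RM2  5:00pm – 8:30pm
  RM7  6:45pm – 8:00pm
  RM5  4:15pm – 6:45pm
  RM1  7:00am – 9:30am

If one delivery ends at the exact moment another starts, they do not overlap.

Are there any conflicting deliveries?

Sorted by start: RM1, RM3, RM4, RM5, RM2, RM6, RM7.
RM3 starts before RM1 ends → RM1 and RM3 overlap.
That's a conflict, so the schedule is not conflict-free.

Yes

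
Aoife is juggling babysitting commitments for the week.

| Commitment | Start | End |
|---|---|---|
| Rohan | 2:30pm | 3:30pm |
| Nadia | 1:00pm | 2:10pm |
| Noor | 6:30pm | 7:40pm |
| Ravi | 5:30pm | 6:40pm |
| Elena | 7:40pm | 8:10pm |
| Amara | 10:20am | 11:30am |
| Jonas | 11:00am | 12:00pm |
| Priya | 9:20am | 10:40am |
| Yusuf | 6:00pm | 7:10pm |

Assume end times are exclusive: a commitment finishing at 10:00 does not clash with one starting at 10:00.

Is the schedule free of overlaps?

No

Sorted by start: Priya, Amara, Jonas, Nadia, Rohan, Ravi, Yusuf, Noor, Elena.
Amara starts before Priya ends → Priya and Amara overlap.
That's a conflict, so the schedule is not conflict-free.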